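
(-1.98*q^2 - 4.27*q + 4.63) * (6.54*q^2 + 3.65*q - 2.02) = -12.9492*q^4 - 35.1528*q^3 + 18.6943*q^2 + 25.5249*q - 9.3526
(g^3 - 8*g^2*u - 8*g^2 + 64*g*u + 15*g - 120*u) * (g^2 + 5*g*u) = g^5 - 3*g^4*u - 8*g^4 - 40*g^3*u^2 + 24*g^3*u + 15*g^3 + 320*g^2*u^2 - 45*g^2*u - 600*g*u^2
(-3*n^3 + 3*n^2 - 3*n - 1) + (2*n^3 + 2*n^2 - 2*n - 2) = -n^3 + 5*n^2 - 5*n - 3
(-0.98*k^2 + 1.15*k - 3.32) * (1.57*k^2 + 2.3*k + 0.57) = -1.5386*k^4 - 0.4485*k^3 - 3.126*k^2 - 6.9805*k - 1.8924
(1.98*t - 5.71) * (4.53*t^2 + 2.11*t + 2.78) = 8.9694*t^3 - 21.6885*t^2 - 6.5437*t - 15.8738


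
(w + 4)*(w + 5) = w^2 + 9*w + 20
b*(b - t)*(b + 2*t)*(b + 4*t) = b^4 + 5*b^3*t + 2*b^2*t^2 - 8*b*t^3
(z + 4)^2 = z^2 + 8*z + 16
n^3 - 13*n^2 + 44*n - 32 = (n - 8)*(n - 4)*(n - 1)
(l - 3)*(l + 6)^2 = l^3 + 9*l^2 - 108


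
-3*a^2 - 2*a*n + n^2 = (-3*a + n)*(a + n)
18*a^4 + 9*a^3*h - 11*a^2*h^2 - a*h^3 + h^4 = (-3*a + h)*(-2*a + h)*(a + h)*(3*a + h)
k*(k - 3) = k^2 - 3*k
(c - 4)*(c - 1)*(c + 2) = c^3 - 3*c^2 - 6*c + 8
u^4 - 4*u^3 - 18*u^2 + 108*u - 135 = (u - 3)^3*(u + 5)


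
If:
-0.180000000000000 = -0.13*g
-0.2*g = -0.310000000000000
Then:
No Solution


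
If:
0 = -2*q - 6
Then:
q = -3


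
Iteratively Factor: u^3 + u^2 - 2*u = (u + 2)*(u^2 - u) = (u - 1)*(u + 2)*(u)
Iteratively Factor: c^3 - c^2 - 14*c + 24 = (c + 4)*(c^2 - 5*c + 6) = (c - 2)*(c + 4)*(c - 3)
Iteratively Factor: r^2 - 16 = (r - 4)*(r + 4)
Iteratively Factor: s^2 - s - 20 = (s - 5)*(s + 4)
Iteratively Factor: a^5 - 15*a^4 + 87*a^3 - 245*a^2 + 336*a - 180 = (a - 2)*(a^4 - 13*a^3 + 61*a^2 - 123*a + 90) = (a - 3)*(a - 2)*(a^3 - 10*a^2 + 31*a - 30) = (a - 3)^2*(a - 2)*(a^2 - 7*a + 10) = (a - 3)^2*(a - 2)^2*(a - 5)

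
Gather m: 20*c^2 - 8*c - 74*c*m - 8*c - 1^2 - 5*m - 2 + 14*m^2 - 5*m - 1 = 20*c^2 - 16*c + 14*m^2 + m*(-74*c - 10) - 4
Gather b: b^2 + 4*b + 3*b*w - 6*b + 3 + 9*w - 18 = b^2 + b*(3*w - 2) + 9*w - 15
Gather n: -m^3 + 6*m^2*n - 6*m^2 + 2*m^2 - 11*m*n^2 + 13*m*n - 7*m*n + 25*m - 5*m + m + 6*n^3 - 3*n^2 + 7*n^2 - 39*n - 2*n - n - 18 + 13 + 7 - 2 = -m^3 - 4*m^2 + 21*m + 6*n^3 + n^2*(4 - 11*m) + n*(6*m^2 + 6*m - 42)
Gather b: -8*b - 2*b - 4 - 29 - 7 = -10*b - 40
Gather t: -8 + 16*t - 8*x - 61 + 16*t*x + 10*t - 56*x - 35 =t*(16*x + 26) - 64*x - 104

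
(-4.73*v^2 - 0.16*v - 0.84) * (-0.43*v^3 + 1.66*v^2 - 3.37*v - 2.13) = 2.0339*v^5 - 7.783*v^4 + 16.0357*v^3 + 9.2197*v^2 + 3.1716*v + 1.7892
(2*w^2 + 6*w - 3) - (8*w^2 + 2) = -6*w^2 + 6*w - 5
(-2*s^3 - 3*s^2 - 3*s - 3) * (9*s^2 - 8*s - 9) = -18*s^5 - 11*s^4 + 15*s^3 + 24*s^2 + 51*s + 27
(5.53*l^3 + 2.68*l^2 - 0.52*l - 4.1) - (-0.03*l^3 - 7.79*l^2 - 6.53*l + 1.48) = 5.56*l^3 + 10.47*l^2 + 6.01*l - 5.58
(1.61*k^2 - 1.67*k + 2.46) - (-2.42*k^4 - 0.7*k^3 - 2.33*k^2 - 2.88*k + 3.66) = 2.42*k^4 + 0.7*k^3 + 3.94*k^2 + 1.21*k - 1.2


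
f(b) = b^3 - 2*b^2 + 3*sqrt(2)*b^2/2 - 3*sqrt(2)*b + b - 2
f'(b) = 3*b^2 - 4*b + 3*sqrt(2)*b - 3*sqrt(2) + 1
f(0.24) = -2.76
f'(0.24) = -3.01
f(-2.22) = -5.14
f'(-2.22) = 11.00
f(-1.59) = -0.56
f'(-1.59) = 3.96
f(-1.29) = 0.24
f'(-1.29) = 1.44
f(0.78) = -3.98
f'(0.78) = -1.23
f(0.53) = -3.54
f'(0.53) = -2.27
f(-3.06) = -19.59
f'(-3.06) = 24.11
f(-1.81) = -1.66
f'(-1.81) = 6.15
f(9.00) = 707.64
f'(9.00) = 241.94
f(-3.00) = -18.18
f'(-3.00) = 23.03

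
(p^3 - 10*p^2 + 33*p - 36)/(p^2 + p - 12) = (p^2 - 7*p + 12)/(p + 4)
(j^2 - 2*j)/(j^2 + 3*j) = (j - 2)/(j + 3)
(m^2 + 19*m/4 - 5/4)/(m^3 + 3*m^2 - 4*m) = (4*m^2 + 19*m - 5)/(4*m*(m^2 + 3*m - 4))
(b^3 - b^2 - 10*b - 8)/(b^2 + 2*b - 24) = (b^2 + 3*b + 2)/(b + 6)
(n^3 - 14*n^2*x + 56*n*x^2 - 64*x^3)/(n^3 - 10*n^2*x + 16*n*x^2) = (n - 4*x)/n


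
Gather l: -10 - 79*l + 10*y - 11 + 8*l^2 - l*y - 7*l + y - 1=8*l^2 + l*(-y - 86) + 11*y - 22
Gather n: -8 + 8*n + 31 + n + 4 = 9*n + 27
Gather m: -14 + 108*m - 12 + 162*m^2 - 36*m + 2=162*m^2 + 72*m - 24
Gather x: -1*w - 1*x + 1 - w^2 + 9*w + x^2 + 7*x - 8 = -w^2 + 8*w + x^2 + 6*x - 7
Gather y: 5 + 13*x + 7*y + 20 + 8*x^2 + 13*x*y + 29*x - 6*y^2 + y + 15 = 8*x^2 + 42*x - 6*y^2 + y*(13*x + 8) + 40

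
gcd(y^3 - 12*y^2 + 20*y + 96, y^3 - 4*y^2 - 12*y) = y^2 - 4*y - 12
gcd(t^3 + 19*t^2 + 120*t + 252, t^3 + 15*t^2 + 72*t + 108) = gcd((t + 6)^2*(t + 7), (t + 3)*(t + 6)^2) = t^2 + 12*t + 36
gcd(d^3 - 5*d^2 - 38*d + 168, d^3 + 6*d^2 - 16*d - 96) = d^2 + 2*d - 24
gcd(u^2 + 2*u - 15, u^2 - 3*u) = u - 3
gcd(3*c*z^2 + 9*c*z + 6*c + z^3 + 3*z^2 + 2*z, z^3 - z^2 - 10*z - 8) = z^2 + 3*z + 2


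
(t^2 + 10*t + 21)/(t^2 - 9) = (t + 7)/(t - 3)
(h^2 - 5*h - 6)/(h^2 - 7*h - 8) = (h - 6)/(h - 8)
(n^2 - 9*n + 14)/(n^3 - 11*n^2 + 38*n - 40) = (n - 7)/(n^2 - 9*n + 20)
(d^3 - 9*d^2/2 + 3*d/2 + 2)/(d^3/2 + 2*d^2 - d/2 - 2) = (2*d^2 - 7*d - 4)/(d^2 + 5*d + 4)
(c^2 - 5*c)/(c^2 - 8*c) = (c - 5)/(c - 8)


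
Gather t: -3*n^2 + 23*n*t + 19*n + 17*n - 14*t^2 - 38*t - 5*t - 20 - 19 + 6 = -3*n^2 + 36*n - 14*t^2 + t*(23*n - 43) - 33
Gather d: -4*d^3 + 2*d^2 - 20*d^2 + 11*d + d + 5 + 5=-4*d^3 - 18*d^2 + 12*d + 10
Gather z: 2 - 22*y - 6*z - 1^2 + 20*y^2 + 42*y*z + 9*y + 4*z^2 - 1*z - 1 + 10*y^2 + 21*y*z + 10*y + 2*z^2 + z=30*y^2 - 3*y + 6*z^2 + z*(63*y - 6)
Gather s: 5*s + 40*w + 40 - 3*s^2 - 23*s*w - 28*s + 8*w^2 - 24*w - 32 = -3*s^2 + s*(-23*w - 23) + 8*w^2 + 16*w + 8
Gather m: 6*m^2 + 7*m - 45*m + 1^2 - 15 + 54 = 6*m^2 - 38*m + 40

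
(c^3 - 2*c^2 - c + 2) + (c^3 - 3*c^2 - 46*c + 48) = 2*c^3 - 5*c^2 - 47*c + 50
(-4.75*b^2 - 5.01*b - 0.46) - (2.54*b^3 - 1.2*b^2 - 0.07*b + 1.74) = -2.54*b^3 - 3.55*b^2 - 4.94*b - 2.2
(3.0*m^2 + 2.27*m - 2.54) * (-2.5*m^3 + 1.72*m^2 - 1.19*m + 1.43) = -7.5*m^5 - 0.515*m^4 + 6.6844*m^3 - 2.7801*m^2 + 6.2687*m - 3.6322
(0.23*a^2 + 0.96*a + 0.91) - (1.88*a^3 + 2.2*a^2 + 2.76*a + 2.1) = -1.88*a^3 - 1.97*a^2 - 1.8*a - 1.19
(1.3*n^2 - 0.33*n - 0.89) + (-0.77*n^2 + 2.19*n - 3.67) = 0.53*n^2 + 1.86*n - 4.56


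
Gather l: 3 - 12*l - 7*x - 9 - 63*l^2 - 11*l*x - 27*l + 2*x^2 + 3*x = -63*l^2 + l*(-11*x - 39) + 2*x^2 - 4*x - 6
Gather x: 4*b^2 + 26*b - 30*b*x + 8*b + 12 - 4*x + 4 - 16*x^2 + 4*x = 4*b^2 - 30*b*x + 34*b - 16*x^2 + 16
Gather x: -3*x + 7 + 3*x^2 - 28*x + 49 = 3*x^2 - 31*x + 56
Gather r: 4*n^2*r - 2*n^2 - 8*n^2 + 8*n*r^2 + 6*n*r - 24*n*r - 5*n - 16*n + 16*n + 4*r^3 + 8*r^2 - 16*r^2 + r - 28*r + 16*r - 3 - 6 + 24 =-10*n^2 - 5*n + 4*r^3 + r^2*(8*n - 8) + r*(4*n^2 - 18*n - 11) + 15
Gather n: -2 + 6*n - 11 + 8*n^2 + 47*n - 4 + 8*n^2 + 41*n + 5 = 16*n^2 + 94*n - 12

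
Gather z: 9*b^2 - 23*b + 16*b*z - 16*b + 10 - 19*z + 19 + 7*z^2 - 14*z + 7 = 9*b^2 - 39*b + 7*z^2 + z*(16*b - 33) + 36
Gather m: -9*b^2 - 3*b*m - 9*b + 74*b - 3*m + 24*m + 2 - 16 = -9*b^2 + 65*b + m*(21 - 3*b) - 14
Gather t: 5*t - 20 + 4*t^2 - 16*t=4*t^2 - 11*t - 20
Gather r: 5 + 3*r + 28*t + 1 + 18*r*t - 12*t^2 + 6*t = r*(18*t + 3) - 12*t^2 + 34*t + 6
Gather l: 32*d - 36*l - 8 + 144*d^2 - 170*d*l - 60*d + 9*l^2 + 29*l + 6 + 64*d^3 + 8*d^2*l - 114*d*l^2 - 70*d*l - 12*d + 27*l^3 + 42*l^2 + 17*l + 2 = 64*d^3 + 144*d^2 - 40*d + 27*l^3 + l^2*(51 - 114*d) + l*(8*d^2 - 240*d + 10)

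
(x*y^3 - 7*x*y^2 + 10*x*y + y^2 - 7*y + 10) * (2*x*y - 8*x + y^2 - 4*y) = 2*x^2*y^4 - 22*x^2*y^3 + 76*x^2*y^2 - 80*x^2*y + x*y^5 - 11*x*y^4 + 40*x*y^3 - 62*x*y^2 + 76*x*y - 80*x + y^4 - 11*y^3 + 38*y^2 - 40*y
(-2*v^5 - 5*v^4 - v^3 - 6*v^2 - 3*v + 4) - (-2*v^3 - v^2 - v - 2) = -2*v^5 - 5*v^4 + v^3 - 5*v^2 - 2*v + 6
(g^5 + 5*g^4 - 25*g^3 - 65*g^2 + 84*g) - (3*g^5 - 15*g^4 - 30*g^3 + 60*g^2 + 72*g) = -2*g^5 + 20*g^4 + 5*g^3 - 125*g^2 + 12*g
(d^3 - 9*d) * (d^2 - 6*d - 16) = d^5 - 6*d^4 - 25*d^3 + 54*d^2 + 144*d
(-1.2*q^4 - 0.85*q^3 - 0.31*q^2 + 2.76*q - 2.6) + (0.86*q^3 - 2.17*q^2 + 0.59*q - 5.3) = -1.2*q^4 + 0.01*q^3 - 2.48*q^2 + 3.35*q - 7.9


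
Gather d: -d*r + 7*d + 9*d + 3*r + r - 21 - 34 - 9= d*(16 - r) + 4*r - 64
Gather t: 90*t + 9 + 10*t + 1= 100*t + 10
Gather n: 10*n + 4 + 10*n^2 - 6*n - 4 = 10*n^2 + 4*n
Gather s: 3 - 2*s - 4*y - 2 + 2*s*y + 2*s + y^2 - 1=2*s*y + y^2 - 4*y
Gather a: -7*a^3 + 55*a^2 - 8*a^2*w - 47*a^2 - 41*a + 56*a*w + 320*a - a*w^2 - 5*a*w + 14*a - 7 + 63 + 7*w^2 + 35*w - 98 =-7*a^3 + a^2*(8 - 8*w) + a*(-w^2 + 51*w + 293) + 7*w^2 + 35*w - 42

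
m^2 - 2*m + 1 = (m - 1)^2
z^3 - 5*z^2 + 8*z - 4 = (z - 2)^2*(z - 1)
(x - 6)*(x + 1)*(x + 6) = x^3 + x^2 - 36*x - 36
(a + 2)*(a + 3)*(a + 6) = a^3 + 11*a^2 + 36*a + 36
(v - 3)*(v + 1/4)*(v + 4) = v^3 + 5*v^2/4 - 47*v/4 - 3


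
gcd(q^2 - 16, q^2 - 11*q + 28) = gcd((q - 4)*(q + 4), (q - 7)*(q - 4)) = q - 4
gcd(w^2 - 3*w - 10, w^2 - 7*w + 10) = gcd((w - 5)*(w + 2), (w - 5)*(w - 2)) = w - 5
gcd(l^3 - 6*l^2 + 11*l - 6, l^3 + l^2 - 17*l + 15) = l^2 - 4*l + 3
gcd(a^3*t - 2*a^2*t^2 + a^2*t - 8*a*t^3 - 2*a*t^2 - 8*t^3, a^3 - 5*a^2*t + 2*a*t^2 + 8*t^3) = -a + 4*t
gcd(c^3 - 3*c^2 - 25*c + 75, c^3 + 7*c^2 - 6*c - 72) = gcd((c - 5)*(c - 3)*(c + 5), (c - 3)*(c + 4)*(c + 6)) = c - 3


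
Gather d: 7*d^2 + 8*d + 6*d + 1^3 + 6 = 7*d^2 + 14*d + 7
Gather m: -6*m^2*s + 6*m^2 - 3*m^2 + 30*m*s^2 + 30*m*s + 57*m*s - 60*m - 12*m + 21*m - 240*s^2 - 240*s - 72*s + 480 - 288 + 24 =m^2*(3 - 6*s) + m*(30*s^2 + 87*s - 51) - 240*s^2 - 312*s + 216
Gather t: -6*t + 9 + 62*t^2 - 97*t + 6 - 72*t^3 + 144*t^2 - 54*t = -72*t^3 + 206*t^2 - 157*t + 15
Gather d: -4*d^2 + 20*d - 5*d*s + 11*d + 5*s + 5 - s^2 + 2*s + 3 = -4*d^2 + d*(31 - 5*s) - s^2 + 7*s + 8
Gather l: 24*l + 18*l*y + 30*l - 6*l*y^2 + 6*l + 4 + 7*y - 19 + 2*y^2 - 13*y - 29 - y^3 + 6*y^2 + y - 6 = l*(-6*y^2 + 18*y + 60) - y^3 + 8*y^2 - 5*y - 50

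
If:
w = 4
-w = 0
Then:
No Solution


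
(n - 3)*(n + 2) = n^2 - n - 6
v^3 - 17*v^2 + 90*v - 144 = (v - 8)*(v - 6)*(v - 3)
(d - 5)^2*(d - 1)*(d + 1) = d^4 - 10*d^3 + 24*d^2 + 10*d - 25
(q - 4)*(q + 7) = q^2 + 3*q - 28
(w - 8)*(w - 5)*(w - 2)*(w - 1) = w^4 - 16*w^3 + 81*w^2 - 146*w + 80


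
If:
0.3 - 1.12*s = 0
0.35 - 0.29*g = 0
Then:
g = 1.21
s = 0.27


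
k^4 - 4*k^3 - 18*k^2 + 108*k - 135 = (k - 3)^3*(k + 5)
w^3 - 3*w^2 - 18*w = w*(w - 6)*(w + 3)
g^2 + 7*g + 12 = (g + 3)*(g + 4)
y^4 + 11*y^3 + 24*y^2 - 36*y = y*(y - 1)*(y + 6)^2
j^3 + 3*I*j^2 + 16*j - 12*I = (j - 2*I)*(j - I)*(j + 6*I)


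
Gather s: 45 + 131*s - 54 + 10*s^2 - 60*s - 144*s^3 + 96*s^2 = -144*s^3 + 106*s^2 + 71*s - 9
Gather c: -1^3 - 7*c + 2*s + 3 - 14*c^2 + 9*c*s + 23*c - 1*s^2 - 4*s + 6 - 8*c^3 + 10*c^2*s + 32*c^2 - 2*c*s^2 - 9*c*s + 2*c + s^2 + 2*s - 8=-8*c^3 + c^2*(10*s + 18) + c*(18 - 2*s^2)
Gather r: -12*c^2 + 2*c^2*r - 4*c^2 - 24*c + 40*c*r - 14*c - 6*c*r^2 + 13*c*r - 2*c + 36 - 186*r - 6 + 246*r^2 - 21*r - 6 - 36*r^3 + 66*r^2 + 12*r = -16*c^2 - 40*c - 36*r^3 + r^2*(312 - 6*c) + r*(2*c^2 + 53*c - 195) + 24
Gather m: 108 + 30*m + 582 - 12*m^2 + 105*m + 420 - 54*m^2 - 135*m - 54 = 1056 - 66*m^2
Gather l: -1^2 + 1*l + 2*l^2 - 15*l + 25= 2*l^2 - 14*l + 24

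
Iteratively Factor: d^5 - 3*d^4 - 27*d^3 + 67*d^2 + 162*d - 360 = (d - 5)*(d^4 + 2*d^3 - 17*d^2 - 18*d + 72) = (d - 5)*(d + 3)*(d^3 - d^2 - 14*d + 24) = (d - 5)*(d - 3)*(d + 3)*(d^2 + 2*d - 8) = (d - 5)*(d - 3)*(d + 3)*(d + 4)*(d - 2)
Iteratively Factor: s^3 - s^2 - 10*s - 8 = (s - 4)*(s^2 + 3*s + 2) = (s - 4)*(s + 2)*(s + 1)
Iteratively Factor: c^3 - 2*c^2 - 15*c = (c + 3)*(c^2 - 5*c) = c*(c + 3)*(c - 5)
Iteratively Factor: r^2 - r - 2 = (r - 2)*(r + 1)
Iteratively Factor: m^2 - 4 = (m + 2)*(m - 2)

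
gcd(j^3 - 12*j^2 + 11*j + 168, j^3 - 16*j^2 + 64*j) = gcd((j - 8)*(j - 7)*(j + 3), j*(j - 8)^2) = j - 8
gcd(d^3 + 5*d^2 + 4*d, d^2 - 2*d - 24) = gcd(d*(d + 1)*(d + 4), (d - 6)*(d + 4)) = d + 4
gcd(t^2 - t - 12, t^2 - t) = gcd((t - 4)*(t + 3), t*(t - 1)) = 1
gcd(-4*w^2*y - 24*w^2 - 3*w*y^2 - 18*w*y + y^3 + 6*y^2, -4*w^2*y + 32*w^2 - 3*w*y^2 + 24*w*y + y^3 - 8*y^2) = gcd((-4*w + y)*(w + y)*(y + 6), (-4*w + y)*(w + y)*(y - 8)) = -4*w^2 - 3*w*y + y^2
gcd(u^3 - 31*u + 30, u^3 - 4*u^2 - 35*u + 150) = u^2 + u - 30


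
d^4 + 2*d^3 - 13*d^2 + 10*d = d*(d - 2)*(d - 1)*(d + 5)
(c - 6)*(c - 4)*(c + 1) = c^3 - 9*c^2 + 14*c + 24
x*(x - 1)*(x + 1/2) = x^3 - x^2/2 - x/2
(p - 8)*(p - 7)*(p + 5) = p^3 - 10*p^2 - 19*p + 280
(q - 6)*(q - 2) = q^2 - 8*q + 12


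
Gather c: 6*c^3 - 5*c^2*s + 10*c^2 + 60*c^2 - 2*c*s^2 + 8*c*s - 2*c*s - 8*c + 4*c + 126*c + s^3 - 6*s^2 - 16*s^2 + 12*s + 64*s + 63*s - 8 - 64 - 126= 6*c^3 + c^2*(70 - 5*s) + c*(-2*s^2 + 6*s + 122) + s^3 - 22*s^2 + 139*s - 198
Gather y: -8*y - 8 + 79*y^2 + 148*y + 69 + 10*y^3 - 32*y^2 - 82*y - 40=10*y^3 + 47*y^2 + 58*y + 21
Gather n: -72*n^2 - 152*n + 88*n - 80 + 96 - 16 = -72*n^2 - 64*n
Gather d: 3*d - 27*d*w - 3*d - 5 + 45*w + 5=-27*d*w + 45*w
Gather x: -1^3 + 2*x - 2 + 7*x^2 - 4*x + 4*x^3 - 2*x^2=4*x^3 + 5*x^2 - 2*x - 3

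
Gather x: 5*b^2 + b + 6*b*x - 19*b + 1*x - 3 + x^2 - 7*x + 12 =5*b^2 - 18*b + x^2 + x*(6*b - 6) + 9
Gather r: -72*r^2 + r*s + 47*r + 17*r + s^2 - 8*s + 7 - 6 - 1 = -72*r^2 + r*(s + 64) + s^2 - 8*s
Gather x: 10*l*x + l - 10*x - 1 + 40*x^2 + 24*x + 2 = l + 40*x^2 + x*(10*l + 14) + 1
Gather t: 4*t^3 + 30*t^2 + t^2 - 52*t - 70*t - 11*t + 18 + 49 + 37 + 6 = 4*t^3 + 31*t^2 - 133*t + 110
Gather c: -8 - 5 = -13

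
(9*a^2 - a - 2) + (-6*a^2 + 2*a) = 3*a^2 + a - 2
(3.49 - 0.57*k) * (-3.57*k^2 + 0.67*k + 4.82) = 2.0349*k^3 - 12.8412*k^2 - 0.4091*k + 16.8218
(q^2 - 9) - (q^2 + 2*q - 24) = 15 - 2*q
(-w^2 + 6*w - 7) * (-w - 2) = w^3 - 4*w^2 - 5*w + 14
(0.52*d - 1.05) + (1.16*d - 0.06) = 1.68*d - 1.11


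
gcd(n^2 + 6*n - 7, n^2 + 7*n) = n + 7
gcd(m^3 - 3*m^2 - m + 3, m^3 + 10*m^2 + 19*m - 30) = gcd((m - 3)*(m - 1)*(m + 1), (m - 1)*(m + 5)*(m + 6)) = m - 1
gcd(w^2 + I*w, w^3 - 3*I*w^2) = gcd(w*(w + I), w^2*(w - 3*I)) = w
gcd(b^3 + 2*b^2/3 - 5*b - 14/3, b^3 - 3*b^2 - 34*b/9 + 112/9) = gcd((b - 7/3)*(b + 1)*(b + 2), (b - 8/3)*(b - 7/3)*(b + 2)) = b^2 - b/3 - 14/3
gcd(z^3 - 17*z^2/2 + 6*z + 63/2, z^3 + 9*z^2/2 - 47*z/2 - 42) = z + 3/2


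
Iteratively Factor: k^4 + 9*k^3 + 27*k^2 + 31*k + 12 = (k + 1)*(k^3 + 8*k^2 + 19*k + 12) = (k + 1)*(k + 3)*(k^2 + 5*k + 4) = (k + 1)^2*(k + 3)*(k + 4)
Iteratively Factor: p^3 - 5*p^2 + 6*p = (p)*(p^2 - 5*p + 6) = p*(p - 2)*(p - 3)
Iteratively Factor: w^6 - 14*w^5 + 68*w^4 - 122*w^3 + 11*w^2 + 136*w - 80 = (w - 1)*(w^5 - 13*w^4 + 55*w^3 - 67*w^2 - 56*w + 80) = (w - 4)*(w - 1)*(w^4 - 9*w^3 + 19*w^2 + 9*w - 20) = (w - 4)^2*(w - 1)*(w^3 - 5*w^2 - w + 5) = (w - 4)^2*(w - 1)^2*(w^2 - 4*w - 5) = (w - 4)^2*(w - 1)^2*(w + 1)*(w - 5)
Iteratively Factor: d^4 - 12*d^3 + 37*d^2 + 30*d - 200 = (d + 2)*(d^3 - 14*d^2 + 65*d - 100) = (d - 5)*(d + 2)*(d^2 - 9*d + 20) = (d - 5)^2*(d + 2)*(d - 4)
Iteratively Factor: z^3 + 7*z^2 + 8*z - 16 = (z + 4)*(z^2 + 3*z - 4) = (z + 4)^2*(z - 1)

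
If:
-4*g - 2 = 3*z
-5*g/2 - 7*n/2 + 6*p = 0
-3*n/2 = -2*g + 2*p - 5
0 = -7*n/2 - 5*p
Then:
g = -770/313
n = 250/313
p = -175/313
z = 818/313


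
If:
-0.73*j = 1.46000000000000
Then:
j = -2.00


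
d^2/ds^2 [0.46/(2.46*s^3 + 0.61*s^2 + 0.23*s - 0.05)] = (-(6.7896*s + 0.5612)*(2.46*s^3 + 0.61*s^2 + 0.23*s - 0.05) + 0.46*(7.38*s^2 + 1.22*s + 0.23)*(14.76*s^2 + 2.44*s + 0.46))/(2.46*s^3 + 0.61*s^2 + 0.23*s - 0.05)^3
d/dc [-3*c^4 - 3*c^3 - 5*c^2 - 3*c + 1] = -12*c^3 - 9*c^2 - 10*c - 3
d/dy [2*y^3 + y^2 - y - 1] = 6*y^2 + 2*y - 1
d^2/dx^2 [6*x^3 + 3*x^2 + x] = 36*x + 6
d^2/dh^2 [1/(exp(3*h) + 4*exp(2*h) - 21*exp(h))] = ((-9*exp(2*h) - 16*exp(h) + 21)*(exp(2*h) + 4*exp(h) - 21) + 2*(3*exp(2*h) + 8*exp(h) - 21)^2)*exp(-h)/(exp(2*h) + 4*exp(h) - 21)^3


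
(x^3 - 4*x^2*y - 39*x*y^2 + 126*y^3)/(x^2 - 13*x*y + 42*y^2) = (x^2 + 3*x*y - 18*y^2)/(x - 6*y)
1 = 1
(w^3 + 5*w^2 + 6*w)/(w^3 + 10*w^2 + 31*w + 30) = w/(w + 5)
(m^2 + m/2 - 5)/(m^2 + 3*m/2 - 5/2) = (m - 2)/(m - 1)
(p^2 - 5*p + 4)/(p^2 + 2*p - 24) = (p - 1)/(p + 6)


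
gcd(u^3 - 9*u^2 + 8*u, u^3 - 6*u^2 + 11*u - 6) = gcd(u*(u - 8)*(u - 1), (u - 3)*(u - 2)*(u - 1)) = u - 1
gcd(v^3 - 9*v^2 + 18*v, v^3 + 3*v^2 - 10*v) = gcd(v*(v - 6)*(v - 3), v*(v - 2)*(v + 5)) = v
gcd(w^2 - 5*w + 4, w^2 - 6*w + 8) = w - 4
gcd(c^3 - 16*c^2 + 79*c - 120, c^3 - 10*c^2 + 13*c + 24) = c^2 - 11*c + 24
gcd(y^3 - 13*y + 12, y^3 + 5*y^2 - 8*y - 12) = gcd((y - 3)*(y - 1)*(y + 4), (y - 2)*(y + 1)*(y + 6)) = 1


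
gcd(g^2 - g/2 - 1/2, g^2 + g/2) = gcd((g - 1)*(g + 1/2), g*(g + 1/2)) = g + 1/2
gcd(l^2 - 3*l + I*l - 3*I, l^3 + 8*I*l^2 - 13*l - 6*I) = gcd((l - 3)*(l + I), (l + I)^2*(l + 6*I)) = l + I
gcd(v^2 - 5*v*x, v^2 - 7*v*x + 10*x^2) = -v + 5*x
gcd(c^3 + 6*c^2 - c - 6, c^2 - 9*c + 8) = c - 1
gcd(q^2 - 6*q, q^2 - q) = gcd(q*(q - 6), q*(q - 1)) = q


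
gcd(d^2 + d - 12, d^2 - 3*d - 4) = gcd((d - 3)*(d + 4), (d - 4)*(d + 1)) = 1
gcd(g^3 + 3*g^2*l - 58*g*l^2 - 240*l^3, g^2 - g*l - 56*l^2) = g - 8*l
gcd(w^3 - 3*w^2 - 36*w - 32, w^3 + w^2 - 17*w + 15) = 1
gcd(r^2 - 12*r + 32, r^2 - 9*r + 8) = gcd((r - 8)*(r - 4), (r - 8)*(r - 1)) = r - 8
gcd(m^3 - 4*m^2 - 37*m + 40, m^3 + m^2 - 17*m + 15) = m^2 + 4*m - 5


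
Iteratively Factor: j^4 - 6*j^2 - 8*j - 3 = (j - 3)*(j^3 + 3*j^2 + 3*j + 1) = (j - 3)*(j + 1)*(j^2 + 2*j + 1) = (j - 3)*(j + 1)^2*(j + 1)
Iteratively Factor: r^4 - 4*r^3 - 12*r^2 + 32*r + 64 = (r + 2)*(r^3 - 6*r^2 + 32) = (r + 2)^2*(r^2 - 8*r + 16) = (r - 4)*(r + 2)^2*(r - 4)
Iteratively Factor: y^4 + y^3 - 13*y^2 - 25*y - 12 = (y + 3)*(y^3 - 2*y^2 - 7*y - 4) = (y + 1)*(y + 3)*(y^2 - 3*y - 4) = (y + 1)^2*(y + 3)*(y - 4)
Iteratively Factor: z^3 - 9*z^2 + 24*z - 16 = (z - 4)*(z^2 - 5*z + 4) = (z - 4)^2*(z - 1)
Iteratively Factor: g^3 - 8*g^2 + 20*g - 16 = (g - 2)*(g^2 - 6*g + 8) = (g - 2)^2*(g - 4)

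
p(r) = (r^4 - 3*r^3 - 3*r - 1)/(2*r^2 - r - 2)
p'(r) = (1 - 4*r)*(r^4 - 3*r^3 - 3*r - 1)/(2*r^2 - r - 2)^2 + (4*r^3 - 9*r^2 - 3)/(2*r^2 - r - 2) = (4*r^5 - 9*r^4 - 2*r^3 + 24*r^2 + 4*r + 5)/(4*r^4 - 4*r^3 - 7*r^2 + 4*r + 4)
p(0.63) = 1.90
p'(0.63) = 4.60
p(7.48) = 18.08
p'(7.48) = 6.29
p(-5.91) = 25.16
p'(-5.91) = -7.09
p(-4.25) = 14.81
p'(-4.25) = -5.37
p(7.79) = 20.08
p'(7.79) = 6.60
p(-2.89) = 8.52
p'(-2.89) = -3.85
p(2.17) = -3.05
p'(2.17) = 3.60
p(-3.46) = 10.90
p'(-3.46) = -4.51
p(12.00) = 56.62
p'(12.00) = 10.77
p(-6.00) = 25.80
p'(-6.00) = -7.18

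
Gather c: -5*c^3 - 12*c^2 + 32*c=-5*c^3 - 12*c^2 + 32*c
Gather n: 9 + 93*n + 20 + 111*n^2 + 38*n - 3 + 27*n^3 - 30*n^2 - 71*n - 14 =27*n^3 + 81*n^2 + 60*n + 12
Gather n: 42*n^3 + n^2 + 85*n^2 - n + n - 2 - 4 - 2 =42*n^3 + 86*n^2 - 8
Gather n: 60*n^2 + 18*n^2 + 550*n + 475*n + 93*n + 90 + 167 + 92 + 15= 78*n^2 + 1118*n + 364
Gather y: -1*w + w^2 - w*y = w^2 - w*y - w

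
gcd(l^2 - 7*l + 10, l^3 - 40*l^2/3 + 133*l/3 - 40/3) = l - 5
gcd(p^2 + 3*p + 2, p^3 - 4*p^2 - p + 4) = p + 1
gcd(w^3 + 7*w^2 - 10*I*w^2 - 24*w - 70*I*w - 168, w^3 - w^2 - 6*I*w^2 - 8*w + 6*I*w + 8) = w - 4*I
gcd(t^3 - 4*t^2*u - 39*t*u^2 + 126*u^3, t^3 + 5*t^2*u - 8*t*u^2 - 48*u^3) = t - 3*u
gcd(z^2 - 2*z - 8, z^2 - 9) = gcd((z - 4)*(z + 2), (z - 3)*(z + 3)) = 1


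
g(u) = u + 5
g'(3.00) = 1.00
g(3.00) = 8.00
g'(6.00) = 1.00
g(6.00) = 11.00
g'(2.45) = 1.00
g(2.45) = 7.45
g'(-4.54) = 1.00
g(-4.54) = 0.46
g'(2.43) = 1.00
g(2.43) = 7.43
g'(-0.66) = 1.00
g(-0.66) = 4.34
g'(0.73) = 1.00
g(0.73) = 5.73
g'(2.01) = 1.00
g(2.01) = 7.01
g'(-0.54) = 1.00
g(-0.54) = 4.46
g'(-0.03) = 1.00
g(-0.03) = 4.97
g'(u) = 1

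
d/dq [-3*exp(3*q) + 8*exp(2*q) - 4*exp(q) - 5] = (-9*exp(2*q) + 16*exp(q) - 4)*exp(q)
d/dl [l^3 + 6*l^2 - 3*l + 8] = 3*l^2 + 12*l - 3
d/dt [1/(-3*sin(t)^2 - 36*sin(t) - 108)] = 2*cos(t)/(3*(sin(t) + 6)^3)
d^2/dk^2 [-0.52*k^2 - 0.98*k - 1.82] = -1.04000000000000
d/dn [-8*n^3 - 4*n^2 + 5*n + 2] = -24*n^2 - 8*n + 5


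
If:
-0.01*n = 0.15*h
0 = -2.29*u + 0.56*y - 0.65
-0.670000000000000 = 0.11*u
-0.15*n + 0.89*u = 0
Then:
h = 2.41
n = -36.14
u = -6.09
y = -23.75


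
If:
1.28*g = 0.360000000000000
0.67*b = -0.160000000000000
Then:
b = -0.24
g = 0.28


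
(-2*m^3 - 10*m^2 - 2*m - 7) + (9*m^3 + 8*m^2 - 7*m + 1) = 7*m^3 - 2*m^2 - 9*m - 6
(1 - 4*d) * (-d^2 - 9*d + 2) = 4*d^3 + 35*d^2 - 17*d + 2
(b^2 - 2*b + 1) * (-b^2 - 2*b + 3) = -b^4 + 6*b^2 - 8*b + 3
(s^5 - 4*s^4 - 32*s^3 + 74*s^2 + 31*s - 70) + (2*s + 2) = s^5 - 4*s^4 - 32*s^3 + 74*s^2 + 33*s - 68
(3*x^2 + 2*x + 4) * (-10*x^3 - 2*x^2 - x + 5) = -30*x^5 - 26*x^4 - 47*x^3 + 5*x^2 + 6*x + 20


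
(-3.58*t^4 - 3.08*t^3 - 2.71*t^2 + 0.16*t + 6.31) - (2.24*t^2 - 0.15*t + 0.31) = -3.58*t^4 - 3.08*t^3 - 4.95*t^2 + 0.31*t + 6.0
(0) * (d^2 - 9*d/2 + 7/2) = 0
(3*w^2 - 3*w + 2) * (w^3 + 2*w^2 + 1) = 3*w^5 + 3*w^4 - 4*w^3 + 7*w^2 - 3*w + 2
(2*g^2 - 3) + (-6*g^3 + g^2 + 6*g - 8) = -6*g^3 + 3*g^2 + 6*g - 11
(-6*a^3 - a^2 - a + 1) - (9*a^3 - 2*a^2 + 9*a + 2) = -15*a^3 + a^2 - 10*a - 1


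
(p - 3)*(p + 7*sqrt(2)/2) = p^2 - 3*p + 7*sqrt(2)*p/2 - 21*sqrt(2)/2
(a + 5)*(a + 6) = a^2 + 11*a + 30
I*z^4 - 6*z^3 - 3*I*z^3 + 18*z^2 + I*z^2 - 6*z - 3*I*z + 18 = (z - 3)*(z + I)*(z + 6*I)*(I*z + 1)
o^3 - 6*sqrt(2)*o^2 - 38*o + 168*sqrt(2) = (o - 7*sqrt(2))*(o - 3*sqrt(2))*(o + 4*sqrt(2))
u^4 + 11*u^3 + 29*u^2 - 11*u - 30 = (u - 1)*(u + 1)*(u + 5)*(u + 6)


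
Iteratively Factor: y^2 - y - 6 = (y - 3)*(y + 2)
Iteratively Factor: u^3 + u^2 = (u)*(u^2 + u) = u^2*(u + 1)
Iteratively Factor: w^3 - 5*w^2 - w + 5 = (w - 1)*(w^2 - 4*w - 5) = (w - 5)*(w - 1)*(w + 1)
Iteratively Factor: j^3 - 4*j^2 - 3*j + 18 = (j - 3)*(j^2 - j - 6) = (j - 3)*(j + 2)*(j - 3)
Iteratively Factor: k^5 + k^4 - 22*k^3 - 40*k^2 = (k - 5)*(k^4 + 6*k^3 + 8*k^2) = (k - 5)*(k + 2)*(k^3 + 4*k^2) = k*(k - 5)*(k + 2)*(k^2 + 4*k) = k*(k - 5)*(k + 2)*(k + 4)*(k)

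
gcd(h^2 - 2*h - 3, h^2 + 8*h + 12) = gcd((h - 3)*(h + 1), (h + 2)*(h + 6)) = 1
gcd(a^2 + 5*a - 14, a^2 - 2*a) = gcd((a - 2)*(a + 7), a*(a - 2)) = a - 2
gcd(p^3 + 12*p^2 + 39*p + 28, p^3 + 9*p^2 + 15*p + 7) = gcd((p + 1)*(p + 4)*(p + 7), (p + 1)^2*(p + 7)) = p^2 + 8*p + 7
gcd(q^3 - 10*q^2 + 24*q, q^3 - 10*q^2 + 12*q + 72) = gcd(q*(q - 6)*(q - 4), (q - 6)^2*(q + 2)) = q - 6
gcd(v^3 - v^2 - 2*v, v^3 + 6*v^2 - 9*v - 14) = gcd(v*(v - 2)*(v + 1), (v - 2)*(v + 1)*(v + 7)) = v^2 - v - 2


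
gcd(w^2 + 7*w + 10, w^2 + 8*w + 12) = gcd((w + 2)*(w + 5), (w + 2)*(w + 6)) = w + 2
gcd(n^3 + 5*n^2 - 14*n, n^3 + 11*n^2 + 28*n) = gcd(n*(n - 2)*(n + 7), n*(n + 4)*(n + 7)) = n^2 + 7*n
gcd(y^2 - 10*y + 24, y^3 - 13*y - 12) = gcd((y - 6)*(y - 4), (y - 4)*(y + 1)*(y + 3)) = y - 4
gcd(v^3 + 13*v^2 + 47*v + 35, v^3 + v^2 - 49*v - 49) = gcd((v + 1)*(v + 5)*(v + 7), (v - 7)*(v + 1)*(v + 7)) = v^2 + 8*v + 7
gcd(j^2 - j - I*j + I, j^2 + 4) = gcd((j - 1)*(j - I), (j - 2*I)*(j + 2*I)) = 1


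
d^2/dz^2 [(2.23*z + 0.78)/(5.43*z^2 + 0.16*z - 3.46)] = ((2.23*z + 0.78)*(10.86*z + 0.16)*(21.72*z + 0.32) - (72.6534*z + 9.1844)*(5.43*z^2 + 0.16*z - 3.46))/(5.43*z^2 + 0.16*z - 3.46)^3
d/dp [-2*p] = -2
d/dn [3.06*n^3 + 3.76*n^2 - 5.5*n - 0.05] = 9.18*n^2 + 7.52*n - 5.5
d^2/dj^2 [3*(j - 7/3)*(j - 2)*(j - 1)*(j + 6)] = 36*j^2 + 12*j - 138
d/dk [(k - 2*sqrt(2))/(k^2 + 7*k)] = (k*(k + 7) - (k - 2*sqrt(2))*(2*k + 7))/(k^2*(k + 7)^2)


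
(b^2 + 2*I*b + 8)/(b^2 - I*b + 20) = (b - 2*I)/(b - 5*I)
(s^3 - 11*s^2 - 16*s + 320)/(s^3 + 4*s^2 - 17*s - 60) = (s^2 - 16*s + 64)/(s^2 - s - 12)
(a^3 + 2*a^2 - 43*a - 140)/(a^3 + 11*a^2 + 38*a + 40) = (a - 7)/(a + 2)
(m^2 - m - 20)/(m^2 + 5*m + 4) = (m - 5)/(m + 1)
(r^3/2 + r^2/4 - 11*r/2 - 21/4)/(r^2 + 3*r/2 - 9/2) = (2*r^2 - 5*r - 7)/(2*(2*r - 3))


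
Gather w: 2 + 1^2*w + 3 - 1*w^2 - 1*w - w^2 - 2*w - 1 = -2*w^2 - 2*w + 4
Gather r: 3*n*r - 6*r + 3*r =r*(3*n - 3)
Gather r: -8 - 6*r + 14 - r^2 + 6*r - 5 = 1 - r^2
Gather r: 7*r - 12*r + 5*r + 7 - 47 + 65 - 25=0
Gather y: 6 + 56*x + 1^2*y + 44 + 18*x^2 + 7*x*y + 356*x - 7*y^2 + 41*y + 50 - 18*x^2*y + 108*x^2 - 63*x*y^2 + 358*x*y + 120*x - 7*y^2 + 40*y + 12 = 126*x^2 + 532*x + y^2*(-63*x - 14) + y*(-18*x^2 + 365*x + 82) + 112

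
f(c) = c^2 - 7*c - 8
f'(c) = 2*c - 7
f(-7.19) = 94.03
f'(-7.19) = -21.38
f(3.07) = -20.07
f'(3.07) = -0.86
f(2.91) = -19.90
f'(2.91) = -1.18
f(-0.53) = -4.01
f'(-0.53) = -8.06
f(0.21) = -9.43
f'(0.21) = -6.58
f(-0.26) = -6.11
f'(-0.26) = -7.52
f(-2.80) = 19.44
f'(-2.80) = -12.60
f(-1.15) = 1.37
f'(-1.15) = -9.30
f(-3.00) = 22.00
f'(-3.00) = -13.00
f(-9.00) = 136.00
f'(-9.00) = -25.00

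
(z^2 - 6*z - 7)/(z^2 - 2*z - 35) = (z + 1)/(z + 5)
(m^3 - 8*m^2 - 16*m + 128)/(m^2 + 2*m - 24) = (m^2 - 4*m - 32)/(m + 6)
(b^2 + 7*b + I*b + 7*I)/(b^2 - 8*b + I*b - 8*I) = (b + 7)/(b - 8)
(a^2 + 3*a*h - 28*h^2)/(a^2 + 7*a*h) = (a - 4*h)/a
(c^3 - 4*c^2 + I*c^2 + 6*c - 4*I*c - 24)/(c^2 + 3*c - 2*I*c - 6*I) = (c^2 + c*(-4 + 3*I) - 12*I)/(c + 3)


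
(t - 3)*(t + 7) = t^2 + 4*t - 21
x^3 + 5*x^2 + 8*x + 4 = (x + 1)*(x + 2)^2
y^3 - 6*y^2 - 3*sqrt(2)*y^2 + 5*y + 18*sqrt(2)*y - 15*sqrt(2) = (y - 5)*(y - 1)*(y - 3*sqrt(2))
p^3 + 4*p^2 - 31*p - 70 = (p - 5)*(p + 2)*(p + 7)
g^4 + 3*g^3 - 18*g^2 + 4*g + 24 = (g - 2)^2*(g + 1)*(g + 6)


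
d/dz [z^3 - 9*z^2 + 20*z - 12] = 3*z^2 - 18*z + 20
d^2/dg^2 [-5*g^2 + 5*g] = -10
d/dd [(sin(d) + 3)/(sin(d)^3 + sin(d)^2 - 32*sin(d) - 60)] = (-2*sin(d)^3 - 10*sin(d)^2 - 6*sin(d) + 36)*cos(d)/(sin(d)^3 + sin(d)^2 - 32*sin(d) - 60)^2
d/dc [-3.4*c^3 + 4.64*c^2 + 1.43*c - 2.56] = -10.2*c^2 + 9.28*c + 1.43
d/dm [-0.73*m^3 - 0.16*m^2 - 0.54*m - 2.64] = -2.19*m^2 - 0.32*m - 0.54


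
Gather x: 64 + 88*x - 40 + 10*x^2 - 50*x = 10*x^2 + 38*x + 24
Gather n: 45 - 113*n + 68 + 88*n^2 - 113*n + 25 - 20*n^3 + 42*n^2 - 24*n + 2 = -20*n^3 + 130*n^2 - 250*n + 140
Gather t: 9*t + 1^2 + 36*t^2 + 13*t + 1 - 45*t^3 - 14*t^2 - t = -45*t^3 + 22*t^2 + 21*t + 2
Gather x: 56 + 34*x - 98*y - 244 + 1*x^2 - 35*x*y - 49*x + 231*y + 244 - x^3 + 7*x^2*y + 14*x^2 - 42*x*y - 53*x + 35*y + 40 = -x^3 + x^2*(7*y + 15) + x*(-77*y - 68) + 168*y + 96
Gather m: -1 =-1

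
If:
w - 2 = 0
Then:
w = 2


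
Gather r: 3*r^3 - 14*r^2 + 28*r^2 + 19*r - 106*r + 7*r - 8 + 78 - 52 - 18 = 3*r^3 + 14*r^2 - 80*r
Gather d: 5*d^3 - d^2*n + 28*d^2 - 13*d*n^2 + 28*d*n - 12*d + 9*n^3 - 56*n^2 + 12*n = 5*d^3 + d^2*(28 - n) + d*(-13*n^2 + 28*n - 12) + 9*n^3 - 56*n^2 + 12*n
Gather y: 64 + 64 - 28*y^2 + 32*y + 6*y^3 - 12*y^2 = 6*y^3 - 40*y^2 + 32*y + 128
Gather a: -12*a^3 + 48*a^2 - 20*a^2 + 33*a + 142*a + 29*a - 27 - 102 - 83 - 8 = -12*a^3 + 28*a^2 + 204*a - 220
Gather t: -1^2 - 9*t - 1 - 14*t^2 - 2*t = -14*t^2 - 11*t - 2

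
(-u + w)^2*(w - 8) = u^2*w - 8*u^2 - 2*u*w^2 + 16*u*w + w^3 - 8*w^2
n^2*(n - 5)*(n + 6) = n^4 + n^3 - 30*n^2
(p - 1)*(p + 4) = p^2 + 3*p - 4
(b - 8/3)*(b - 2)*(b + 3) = b^3 - 5*b^2/3 - 26*b/3 + 16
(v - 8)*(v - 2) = v^2 - 10*v + 16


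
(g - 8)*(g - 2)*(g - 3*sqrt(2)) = g^3 - 10*g^2 - 3*sqrt(2)*g^2 + 16*g + 30*sqrt(2)*g - 48*sqrt(2)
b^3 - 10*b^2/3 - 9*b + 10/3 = (b - 5)*(b - 1/3)*(b + 2)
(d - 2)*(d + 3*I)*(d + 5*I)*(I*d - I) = I*d^4 - 8*d^3 - 3*I*d^3 + 24*d^2 - 13*I*d^2 - 16*d + 45*I*d - 30*I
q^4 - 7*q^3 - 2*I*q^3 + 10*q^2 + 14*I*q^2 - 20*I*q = q*(q - 5)*(q - 2)*(q - 2*I)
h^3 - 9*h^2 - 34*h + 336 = (h - 8)*(h - 7)*(h + 6)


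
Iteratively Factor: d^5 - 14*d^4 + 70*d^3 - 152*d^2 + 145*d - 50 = (d - 1)*(d^4 - 13*d^3 + 57*d^2 - 95*d + 50) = (d - 2)*(d - 1)*(d^3 - 11*d^2 + 35*d - 25) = (d - 2)*(d - 1)^2*(d^2 - 10*d + 25) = (d - 5)*(d - 2)*(d - 1)^2*(d - 5)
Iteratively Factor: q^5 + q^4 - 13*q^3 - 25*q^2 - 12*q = (q + 1)*(q^4 - 13*q^2 - 12*q) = (q + 1)*(q + 3)*(q^3 - 3*q^2 - 4*q) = q*(q + 1)*(q + 3)*(q^2 - 3*q - 4) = q*(q - 4)*(q + 1)*(q + 3)*(q + 1)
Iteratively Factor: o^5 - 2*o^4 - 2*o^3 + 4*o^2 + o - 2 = (o - 1)*(o^4 - o^3 - 3*o^2 + o + 2) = (o - 1)*(o + 1)*(o^3 - 2*o^2 - o + 2) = (o - 1)*(o + 1)^2*(o^2 - 3*o + 2) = (o - 1)^2*(o + 1)^2*(o - 2)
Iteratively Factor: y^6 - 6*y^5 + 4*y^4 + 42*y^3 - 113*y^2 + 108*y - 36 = (y - 2)*(y^5 - 4*y^4 - 4*y^3 + 34*y^2 - 45*y + 18) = (y - 2)^2*(y^4 - 2*y^3 - 8*y^2 + 18*y - 9) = (y - 2)^2*(y - 1)*(y^3 - y^2 - 9*y + 9) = (y - 2)^2*(y - 1)*(y + 3)*(y^2 - 4*y + 3) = (y - 3)*(y - 2)^2*(y - 1)*(y + 3)*(y - 1)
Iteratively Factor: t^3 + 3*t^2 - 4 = (t + 2)*(t^2 + t - 2) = (t + 2)^2*(t - 1)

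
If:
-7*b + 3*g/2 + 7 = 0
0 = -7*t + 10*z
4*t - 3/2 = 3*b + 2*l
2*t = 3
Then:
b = 3/2 - 2*l/3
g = 7/3 - 28*l/9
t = 3/2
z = 21/20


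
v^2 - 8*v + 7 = (v - 7)*(v - 1)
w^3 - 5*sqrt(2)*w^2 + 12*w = w*(w - 3*sqrt(2))*(w - 2*sqrt(2))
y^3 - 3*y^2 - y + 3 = (y - 3)*(y - 1)*(y + 1)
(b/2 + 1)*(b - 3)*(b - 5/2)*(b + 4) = b^4/2 + b^3/4 - 35*b^2/4 + b/2 + 30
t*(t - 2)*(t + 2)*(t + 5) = t^4 + 5*t^3 - 4*t^2 - 20*t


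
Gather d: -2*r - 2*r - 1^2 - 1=-4*r - 2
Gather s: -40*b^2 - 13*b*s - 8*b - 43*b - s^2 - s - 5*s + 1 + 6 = -40*b^2 - 51*b - s^2 + s*(-13*b - 6) + 7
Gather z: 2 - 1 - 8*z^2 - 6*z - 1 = -8*z^2 - 6*z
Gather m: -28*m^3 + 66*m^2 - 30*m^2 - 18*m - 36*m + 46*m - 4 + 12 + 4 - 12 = -28*m^3 + 36*m^2 - 8*m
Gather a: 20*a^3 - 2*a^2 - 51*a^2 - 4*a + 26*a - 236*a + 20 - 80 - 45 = 20*a^3 - 53*a^2 - 214*a - 105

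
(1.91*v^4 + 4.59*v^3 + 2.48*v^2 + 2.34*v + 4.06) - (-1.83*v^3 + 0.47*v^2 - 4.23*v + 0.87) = 1.91*v^4 + 6.42*v^3 + 2.01*v^2 + 6.57*v + 3.19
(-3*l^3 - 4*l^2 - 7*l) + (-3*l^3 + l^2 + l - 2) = -6*l^3 - 3*l^2 - 6*l - 2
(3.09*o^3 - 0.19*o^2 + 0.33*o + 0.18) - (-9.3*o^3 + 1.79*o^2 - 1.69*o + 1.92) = 12.39*o^3 - 1.98*o^2 + 2.02*o - 1.74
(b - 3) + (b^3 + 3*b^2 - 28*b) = b^3 + 3*b^2 - 27*b - 3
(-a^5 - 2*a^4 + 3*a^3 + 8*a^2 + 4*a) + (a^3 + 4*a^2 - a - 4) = -a^5 - 2*a^4 + 4*a^3 + 12*a^2 + 3*a - 4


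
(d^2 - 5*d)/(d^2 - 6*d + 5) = d/(d - 1)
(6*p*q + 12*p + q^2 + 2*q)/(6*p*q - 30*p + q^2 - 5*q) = (q + 2)/(q - 5)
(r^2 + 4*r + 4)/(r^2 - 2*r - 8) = (r + 2)/(r - 4)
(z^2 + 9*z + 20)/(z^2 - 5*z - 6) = (z^2 + 9*z + 20)/(z^2 - 5*z - 6)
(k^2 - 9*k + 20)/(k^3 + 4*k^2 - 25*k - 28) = (k - 5)/(k^2 + 8*k + 7)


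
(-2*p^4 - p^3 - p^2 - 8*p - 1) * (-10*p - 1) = 20*p^5 + 12*p^4 + 11*p^3 + 81*p^2 + 18*p + 1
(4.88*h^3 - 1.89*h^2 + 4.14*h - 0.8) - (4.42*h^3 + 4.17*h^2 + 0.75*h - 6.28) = 0.46*h^3 - 6.06*h^2 + 3.39*h + 5.48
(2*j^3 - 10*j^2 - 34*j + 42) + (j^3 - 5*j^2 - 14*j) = 3*j^3 - 15*j^2 - 48*j + 42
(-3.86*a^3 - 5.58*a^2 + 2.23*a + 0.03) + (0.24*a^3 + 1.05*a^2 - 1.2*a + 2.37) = -3.62*a^3 - 4.53*a^2 + 1.03*a + 2.4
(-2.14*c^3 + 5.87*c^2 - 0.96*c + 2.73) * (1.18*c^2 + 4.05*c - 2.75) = -2.5252*c^5 - 1.7404*c^4 + 28.5257*c^3 - 16.8091*c^2 + 13.6965*c - 7.5075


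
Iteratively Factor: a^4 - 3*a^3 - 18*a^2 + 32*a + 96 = (a - 4)*(a^3 + a^2 - 14*a - 24) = (a - 4)*(a + 3)*(a^2 - 2*a - 8) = (a - 4)^2*(a + 3)*(a + 2)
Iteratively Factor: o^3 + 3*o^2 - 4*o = (o - 1)*(o^2 + 4*o) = (o - 1)*(o + 4)*(o)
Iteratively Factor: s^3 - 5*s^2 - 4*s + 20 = (s + 2)*(s^2 - 7*s + 10) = (s - 5)*(s + 2)*(s - 2)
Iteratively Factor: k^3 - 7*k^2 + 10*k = (k)*(k^2 - 7*k + 10) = k*(k - 5)*(k - 2)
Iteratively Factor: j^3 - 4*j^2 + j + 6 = (j - 3)*(j^2 - j - 2) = (j - 3)*(j + 1)*(j - 2)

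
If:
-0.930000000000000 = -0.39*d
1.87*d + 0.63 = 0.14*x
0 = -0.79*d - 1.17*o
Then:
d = 2.38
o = -1.61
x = 36.35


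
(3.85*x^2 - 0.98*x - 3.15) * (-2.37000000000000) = -9.1245*x^2 + 2.3226*x + 7.4655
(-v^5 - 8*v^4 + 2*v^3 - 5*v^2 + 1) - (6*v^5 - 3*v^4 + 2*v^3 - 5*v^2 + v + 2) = -7*v^5 - 5*v^4 - v - 1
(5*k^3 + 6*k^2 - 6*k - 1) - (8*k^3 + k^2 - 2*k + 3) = -3*k^3 + 5*k^2 - 4*k - 4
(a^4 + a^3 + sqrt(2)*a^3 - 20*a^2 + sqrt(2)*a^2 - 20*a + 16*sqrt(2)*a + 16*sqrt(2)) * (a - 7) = a^5 - 6*a^4 + sqrt(2)*a^4 - 27*a^3 - 6*sqrt(2)*a^3 + 9*sqrt(2)*a^2 + 120*a^2 - 96*sqrt(2)*a + 140*a - 112*sqrt(2)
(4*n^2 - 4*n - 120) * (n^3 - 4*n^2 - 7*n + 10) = 4*n^5 - 20*n^4 - 132*n^3 + 548*n^2 + 800*n - 1200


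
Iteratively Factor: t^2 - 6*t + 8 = (t - 2)*(t - 4)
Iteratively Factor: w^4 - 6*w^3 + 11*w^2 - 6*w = (w)*(w^3 - 6*w^2 + 11*w - 6) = w*(w - 3)*(w^2 - 3*w + 2) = w*(w - 3)*(w - 1)*(w - 2)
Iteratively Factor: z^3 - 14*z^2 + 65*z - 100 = (z - 4)*(z^2 - 10*z + 25) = (z - 5)*(z - 4)*(z - 5)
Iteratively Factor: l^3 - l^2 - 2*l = (l - 2)*(l^2 + l) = (l - 2)*(l + 1)*(l)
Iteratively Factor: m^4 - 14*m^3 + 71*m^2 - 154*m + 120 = (m - 5)*(m^3 - 9*m^2 + 26*m - 24) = (m - 5)*(m - 3)*(m^2 - 6*m + 8) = (m - 5)*(m - 4)*(m - 3)*(m - 2)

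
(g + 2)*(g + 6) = g^2 + 8*g + 12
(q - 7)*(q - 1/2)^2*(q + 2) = q^4 - 6*q^3 - 35*q^2/4 + 51*q/4 - 7/2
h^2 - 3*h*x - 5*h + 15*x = (h - 5)*(h - 3*x)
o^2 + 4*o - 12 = (o - 2)*(o + 6)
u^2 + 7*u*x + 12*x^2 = (u + 3*x)*(u + 4*x)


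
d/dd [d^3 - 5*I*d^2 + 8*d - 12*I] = 3*d^2 - 10*I*d + 8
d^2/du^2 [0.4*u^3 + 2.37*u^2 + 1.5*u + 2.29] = 2.4*u + 4.74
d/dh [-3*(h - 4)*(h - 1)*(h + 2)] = -9*h^2 + 18*h + 18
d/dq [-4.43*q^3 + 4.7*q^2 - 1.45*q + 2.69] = -13.29*q^2 + 9.4*q - 1.45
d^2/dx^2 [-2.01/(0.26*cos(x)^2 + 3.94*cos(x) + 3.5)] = (0.543504*(1 - cos(x)^2)^2 + 6.177132*cos(x)^3 + 24.157788*cos(x)^2 - 40.072164*cos(x) - 59.290176)/(0.26*cos(x)^2 + 3.94*cos(x) + 3.5)^3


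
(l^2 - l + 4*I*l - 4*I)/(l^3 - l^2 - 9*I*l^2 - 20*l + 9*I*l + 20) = (l + 4*I)/(l^2 - 9*I*l - 20)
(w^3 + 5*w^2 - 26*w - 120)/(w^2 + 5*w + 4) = (w^2 + w - 30)/(w + 1)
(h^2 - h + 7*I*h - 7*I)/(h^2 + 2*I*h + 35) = (h - 1)/(h - 5*I)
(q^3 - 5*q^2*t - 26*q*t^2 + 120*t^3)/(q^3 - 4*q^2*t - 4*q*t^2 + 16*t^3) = (q^2 - q*t - 30*t^2)/(q^2 - 4*t^2)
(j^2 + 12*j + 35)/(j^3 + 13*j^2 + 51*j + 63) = (j + 5)/(j^2 + 6*j + 9)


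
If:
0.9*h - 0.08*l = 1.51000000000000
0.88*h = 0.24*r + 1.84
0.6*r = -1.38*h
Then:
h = 1.28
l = -4.42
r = -2.96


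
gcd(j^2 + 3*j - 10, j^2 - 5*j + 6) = j - 2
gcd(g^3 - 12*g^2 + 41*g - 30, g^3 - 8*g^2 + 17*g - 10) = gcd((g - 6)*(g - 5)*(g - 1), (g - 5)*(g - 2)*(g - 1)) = g^2 - 6*g + 5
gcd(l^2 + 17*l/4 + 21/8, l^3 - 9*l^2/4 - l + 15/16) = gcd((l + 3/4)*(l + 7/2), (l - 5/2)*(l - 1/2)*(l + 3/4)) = l + 3/4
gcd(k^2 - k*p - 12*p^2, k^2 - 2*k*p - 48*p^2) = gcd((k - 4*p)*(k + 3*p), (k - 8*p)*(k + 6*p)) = 1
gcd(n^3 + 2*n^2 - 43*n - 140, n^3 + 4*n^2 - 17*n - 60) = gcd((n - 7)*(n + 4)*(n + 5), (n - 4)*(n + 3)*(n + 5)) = n + 5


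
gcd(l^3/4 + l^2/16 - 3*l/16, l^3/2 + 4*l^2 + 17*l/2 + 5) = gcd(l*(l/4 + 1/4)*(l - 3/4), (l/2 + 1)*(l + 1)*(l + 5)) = l + 1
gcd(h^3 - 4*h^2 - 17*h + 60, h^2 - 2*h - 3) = h - 3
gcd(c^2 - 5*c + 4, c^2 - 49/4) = 1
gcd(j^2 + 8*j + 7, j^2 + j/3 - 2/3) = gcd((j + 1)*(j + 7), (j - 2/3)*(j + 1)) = j + 1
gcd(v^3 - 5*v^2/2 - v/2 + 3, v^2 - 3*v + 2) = v - 2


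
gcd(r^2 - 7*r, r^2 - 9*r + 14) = r - 7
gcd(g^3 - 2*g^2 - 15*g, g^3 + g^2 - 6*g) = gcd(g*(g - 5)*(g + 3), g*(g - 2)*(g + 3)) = g^2 + 3*g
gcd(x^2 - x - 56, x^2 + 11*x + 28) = x + 7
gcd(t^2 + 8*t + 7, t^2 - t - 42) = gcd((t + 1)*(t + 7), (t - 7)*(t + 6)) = 1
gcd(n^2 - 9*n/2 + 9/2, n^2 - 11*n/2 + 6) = n - 3/2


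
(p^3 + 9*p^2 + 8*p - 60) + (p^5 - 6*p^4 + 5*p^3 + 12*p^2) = p^5 - 6*p^4 + 6*p^3 + 21*p^2 + 8*p - 60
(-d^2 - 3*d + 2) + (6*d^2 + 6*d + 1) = 5*d^2 + 3*d + 3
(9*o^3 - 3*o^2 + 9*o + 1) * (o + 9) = 9*o^4 + 78*o^3 - 18*o^2 + 82*o + 9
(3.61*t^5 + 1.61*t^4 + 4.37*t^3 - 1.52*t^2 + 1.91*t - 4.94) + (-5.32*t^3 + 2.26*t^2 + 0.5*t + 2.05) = 3.61*t^5 + 1.61*t^4 - 0.95*t^3 + 0.74*t^2 + 2.41*t - 2.89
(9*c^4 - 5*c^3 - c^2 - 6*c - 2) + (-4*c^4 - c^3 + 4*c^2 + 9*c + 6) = 5*c^4 - 6*c^3 + 3*c^2 + 3*c + 4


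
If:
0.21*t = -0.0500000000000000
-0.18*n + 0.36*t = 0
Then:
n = -0.48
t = -0.24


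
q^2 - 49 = (q - 7)*(q + 7)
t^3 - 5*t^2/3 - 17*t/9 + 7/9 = (t - 7/3)*(t - 1/3)*(t + 1)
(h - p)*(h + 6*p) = h^2 + 5*h*p - 6*p^2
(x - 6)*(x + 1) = x^2 - 5*x - 6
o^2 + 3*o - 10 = (o - 2)*(o + 5)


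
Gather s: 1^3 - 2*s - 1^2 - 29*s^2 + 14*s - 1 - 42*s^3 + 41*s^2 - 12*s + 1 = -42*s^3 + 12*s^2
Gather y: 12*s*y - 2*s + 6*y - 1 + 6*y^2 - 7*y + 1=-2*s + 6*y^2 + y*(12*s - 1)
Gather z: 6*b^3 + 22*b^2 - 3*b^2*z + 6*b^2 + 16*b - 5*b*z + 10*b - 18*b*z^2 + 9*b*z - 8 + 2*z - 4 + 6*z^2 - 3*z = 6*b^3 + 28*b^2 + 26*b + z^2*(6 - 18*b) + z*(-3*b^2 + 4*b - 1) - 12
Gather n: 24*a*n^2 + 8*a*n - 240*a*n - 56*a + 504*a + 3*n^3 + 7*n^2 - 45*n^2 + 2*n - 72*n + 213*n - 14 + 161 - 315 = 448*a + 3*n^3 + n^2*(24*a - 38) + n*(143 - 232*a) - 168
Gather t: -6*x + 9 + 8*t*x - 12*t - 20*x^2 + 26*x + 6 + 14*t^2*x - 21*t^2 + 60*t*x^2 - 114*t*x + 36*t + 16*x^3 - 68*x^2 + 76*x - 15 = t^2*(14*x - 21) + t*(60*x^2 - 106*x + 24) + 16*x^3 - 88*x^2 + 96*x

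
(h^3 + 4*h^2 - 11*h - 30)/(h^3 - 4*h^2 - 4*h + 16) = (h^2 + 2*h - 15)/(h^2 - 6*h + 8)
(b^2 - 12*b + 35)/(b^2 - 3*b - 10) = (b - 7)/(b + 2)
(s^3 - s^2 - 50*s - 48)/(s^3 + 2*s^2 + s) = (s^2 - 2*s - 48)/(s*(s + 1))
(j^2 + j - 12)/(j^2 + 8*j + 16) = (j - 3)/(j + 4)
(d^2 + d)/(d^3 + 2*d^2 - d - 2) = d/(d^2 + d - 2)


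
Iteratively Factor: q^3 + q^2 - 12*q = (q + 4)*(q^2 - 3*q) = (q - 3)*(q + 4)*(q)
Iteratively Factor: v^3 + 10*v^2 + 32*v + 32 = (v + 4)*(v^2 + 6*v + 8) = (v + 4)^2*(v + 2)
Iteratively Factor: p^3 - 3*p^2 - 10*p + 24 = (p + 3)*(p^2 - 6*p + 8) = (p - 2)*(p + 3)*(p - 4)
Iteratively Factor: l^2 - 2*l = (l - 2)*(l)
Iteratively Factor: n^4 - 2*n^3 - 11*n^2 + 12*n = (n)*(n^3 - 2*n^2 - 11*n + 12) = n*(n - 1)*(n^2 - n - 12) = n*(n - 4)*(n - 1)*(n + 3)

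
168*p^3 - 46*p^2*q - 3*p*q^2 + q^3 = (-6*p + q)*(-4*p + q)*(7*p + q)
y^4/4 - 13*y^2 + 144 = (y/4 + 1)*(y - 6)*(y - 4)*(y + 6)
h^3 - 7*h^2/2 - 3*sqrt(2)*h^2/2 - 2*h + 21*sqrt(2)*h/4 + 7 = (h - 7/2)*(h - 2*sqrt(2))*(h + sqrt(2)/2)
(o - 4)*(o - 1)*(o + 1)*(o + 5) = o^4 + o^3 - 21*o^2 - o + 20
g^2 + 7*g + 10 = (g + 2)*(g + 5)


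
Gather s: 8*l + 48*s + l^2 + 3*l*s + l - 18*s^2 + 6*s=l^2 + 9*l - 18*s^2 + s*(3*l + 54)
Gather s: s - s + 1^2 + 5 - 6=0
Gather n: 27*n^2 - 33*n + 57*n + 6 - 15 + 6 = 27*n^2 + 24*n - 3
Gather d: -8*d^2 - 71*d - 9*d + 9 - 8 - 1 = -8*d^2 - 80*d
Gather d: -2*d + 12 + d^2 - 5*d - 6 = d^2 - 7*d + 6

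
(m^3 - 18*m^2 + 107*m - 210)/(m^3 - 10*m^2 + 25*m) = (m^2 - 13*m + 42)/(m*(m - 5))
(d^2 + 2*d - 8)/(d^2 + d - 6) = (d + 4)/(d + 3)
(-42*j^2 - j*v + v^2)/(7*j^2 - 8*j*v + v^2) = (6*j + v)/(-j + v)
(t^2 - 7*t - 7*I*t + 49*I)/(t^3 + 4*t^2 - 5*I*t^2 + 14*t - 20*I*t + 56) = (t - 7)/(t^2 + 2*t*(2 + I) + 8*I)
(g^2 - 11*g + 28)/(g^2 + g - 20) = (g - 7)/(g + 5)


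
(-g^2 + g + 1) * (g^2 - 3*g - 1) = -g^4 + 4*g^3 - g^2 - 4*g - 1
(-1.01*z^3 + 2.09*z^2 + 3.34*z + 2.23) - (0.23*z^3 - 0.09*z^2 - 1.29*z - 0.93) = -1.24*z^3 + 2.18*z^2 + 4.63*z + 3.16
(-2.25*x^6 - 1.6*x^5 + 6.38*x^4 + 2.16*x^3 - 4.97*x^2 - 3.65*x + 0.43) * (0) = 0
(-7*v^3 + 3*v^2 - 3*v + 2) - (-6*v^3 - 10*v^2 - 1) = -v^3 + 13*v^2 - 3*v + 3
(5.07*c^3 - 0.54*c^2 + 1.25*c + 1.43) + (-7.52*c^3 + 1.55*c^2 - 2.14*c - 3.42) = -2.45*c^3 + 1.01*c^2 - 0.89*c - 1.99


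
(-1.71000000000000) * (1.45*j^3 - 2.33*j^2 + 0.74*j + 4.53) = -2.4795*j^3 + 3.9843*j^2 - 1.2654*j - 7.7463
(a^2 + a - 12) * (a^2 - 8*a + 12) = a^4 - 7*a^3 - 8*a^2 + 108*a - 144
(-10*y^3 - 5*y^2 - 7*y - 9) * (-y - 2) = 10*y^4 + 25*y^3 + 17*y^2 + 23*y + 18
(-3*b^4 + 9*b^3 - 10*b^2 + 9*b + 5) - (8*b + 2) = -3*b^4 + 9*b^3 - 10*b^2 + b + 3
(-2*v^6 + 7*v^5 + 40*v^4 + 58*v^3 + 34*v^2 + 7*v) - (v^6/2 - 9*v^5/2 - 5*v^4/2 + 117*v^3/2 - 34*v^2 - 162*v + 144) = -5*v^6/2 + 23*v^5/2 + 85*v^4/2 - v^3/2 + 68*v^2 + 169*v - 144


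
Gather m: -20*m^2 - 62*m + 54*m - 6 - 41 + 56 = -20*m^2 - 8*m + 9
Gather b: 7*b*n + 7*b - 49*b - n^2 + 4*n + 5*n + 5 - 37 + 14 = b*(7*n - 42) - n^2 + 9*n - 18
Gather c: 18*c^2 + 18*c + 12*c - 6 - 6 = 18*c^2 + 30*c - 12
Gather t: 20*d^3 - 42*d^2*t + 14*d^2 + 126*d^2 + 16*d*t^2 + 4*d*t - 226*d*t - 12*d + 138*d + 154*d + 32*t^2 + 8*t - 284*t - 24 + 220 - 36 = 20*d^3 + 140*d^2 + 280*d + t^2*(16*d + 32) + t*(-42*d^2 - 222*d - 276) + 160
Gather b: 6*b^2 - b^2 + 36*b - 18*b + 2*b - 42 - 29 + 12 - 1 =5*b^2 + 20*b - 60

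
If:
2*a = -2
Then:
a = -1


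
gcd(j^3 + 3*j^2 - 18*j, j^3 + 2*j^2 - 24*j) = j^2 + 6*j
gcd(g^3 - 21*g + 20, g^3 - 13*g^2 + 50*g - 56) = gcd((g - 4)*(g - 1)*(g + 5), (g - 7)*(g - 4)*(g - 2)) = g - 4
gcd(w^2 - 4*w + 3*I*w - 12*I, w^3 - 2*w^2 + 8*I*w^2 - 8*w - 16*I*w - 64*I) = w - 4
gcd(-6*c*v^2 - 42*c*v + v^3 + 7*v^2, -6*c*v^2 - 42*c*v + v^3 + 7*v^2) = -6*c*v^2 - 42*c*v + v^3 + 7*v^2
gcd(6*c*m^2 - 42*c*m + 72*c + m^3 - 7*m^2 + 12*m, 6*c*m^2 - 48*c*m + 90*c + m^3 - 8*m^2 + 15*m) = 6*c*m - 18*c + m^2 - 3*m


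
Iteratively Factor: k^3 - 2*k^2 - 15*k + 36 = (k - 3)*(k^2 + k - 12) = (k - 3)^2*(k + 4)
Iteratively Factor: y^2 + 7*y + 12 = (y + 4)*(y + 3)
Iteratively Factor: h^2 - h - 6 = (h - 3)*(h + 2)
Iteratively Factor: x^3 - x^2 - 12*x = (x)*(x^2 - x - 12) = x*(x + 3)*(x - 4)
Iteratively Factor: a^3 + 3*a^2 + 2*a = (a + 2)*(a^2 + a) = (a + 1)*(a + 2)*(a)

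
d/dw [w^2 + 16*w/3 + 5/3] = 2*w + 16/3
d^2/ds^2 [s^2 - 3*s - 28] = 2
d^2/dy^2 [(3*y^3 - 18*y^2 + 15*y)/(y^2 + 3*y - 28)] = 72*(5*y^3 - 63*y^2 + 231*y - 357)/(y^6 + 9*y^5 - 57*y^4 - 477*y^3 + 1596*y^2 + 7056*y - 21952)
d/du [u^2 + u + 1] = 2*u + 1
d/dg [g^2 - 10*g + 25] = 2*g - 10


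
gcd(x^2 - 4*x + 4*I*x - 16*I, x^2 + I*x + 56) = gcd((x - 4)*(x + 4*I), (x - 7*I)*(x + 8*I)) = 1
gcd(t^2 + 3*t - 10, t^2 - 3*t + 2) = t - 2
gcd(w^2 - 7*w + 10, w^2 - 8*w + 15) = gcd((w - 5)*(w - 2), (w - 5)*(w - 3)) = w - 5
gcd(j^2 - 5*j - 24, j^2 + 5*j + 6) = j + 3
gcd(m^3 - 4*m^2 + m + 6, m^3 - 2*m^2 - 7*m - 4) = m + 1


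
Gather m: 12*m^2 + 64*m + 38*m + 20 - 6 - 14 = 12*m^2 + 102*m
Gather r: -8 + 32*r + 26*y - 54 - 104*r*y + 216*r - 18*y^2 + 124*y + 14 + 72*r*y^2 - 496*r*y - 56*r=r*(72*y^2 - 600*y + 192) - 18*y^2 + 150*y - 48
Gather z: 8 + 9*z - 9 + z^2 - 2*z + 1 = z^2 + 7*z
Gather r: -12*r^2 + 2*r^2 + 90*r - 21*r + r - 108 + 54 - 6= -10*r^2 + 70*r - 60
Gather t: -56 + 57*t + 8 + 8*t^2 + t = 8*t^2 + 58*t - 48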